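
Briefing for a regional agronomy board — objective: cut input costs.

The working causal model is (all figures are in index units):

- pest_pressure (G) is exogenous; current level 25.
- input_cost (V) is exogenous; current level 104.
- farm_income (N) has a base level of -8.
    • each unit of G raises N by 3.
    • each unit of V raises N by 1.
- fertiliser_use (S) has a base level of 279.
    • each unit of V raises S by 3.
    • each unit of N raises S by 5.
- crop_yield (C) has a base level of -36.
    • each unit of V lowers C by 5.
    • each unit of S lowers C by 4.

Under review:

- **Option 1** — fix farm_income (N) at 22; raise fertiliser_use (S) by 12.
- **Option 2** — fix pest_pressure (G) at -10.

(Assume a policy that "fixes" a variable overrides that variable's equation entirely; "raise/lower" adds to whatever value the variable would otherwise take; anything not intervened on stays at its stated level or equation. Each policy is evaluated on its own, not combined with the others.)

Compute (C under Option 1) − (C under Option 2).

832

Option 1 (N := 22, S + 12):
  G = 25
  V = 104
  N = 22
  S = 279 + 3·104 + 5·22 (+12 from intervention) = 713
  C = -36 − 5·104 − 4·713 = -3408
Option 2 (G := -10):
  G = -10
  V = 104
  N = -8 + 3·(-10) + 104 = 66
  S = 279 + 3·104 + 5·66 = 921
  C = -36 − 5·104 − 4·921 = -4240
C: -3408 − (-4240) = 832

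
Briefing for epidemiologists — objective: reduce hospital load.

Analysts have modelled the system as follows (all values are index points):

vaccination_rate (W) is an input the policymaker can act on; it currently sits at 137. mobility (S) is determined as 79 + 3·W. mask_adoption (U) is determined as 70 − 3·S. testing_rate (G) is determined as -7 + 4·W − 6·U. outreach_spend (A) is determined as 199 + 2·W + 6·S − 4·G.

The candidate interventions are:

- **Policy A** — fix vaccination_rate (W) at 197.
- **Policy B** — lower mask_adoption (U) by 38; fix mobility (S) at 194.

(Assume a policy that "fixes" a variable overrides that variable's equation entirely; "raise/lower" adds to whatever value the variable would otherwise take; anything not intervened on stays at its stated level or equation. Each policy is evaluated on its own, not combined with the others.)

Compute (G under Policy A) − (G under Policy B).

8580

Policy A (W := 197):
  W = 197
  S = 79 + 3·197 = 670
  U = 70 − 3·670 = -1940
  G = -7 + 4·197 − 6·(-1940) = 12421
Policy B (U − 38, S := 194):
  W = 137
  S = 194
  U = 70 − 3·194 (−38 from intervention) = -550
  G = -7 + 4·137 − 6·(-550) = 3841
G: 12421 − 3841 = 8580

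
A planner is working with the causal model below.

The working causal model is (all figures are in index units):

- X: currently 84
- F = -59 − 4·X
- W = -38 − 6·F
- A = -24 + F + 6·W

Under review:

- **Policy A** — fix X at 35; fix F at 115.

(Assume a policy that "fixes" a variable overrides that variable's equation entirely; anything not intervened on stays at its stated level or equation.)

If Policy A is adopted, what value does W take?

Policy A (X := 35, F := 115):
  X = 35
  F = 115
  W = -38 − 6·115 = -728

-728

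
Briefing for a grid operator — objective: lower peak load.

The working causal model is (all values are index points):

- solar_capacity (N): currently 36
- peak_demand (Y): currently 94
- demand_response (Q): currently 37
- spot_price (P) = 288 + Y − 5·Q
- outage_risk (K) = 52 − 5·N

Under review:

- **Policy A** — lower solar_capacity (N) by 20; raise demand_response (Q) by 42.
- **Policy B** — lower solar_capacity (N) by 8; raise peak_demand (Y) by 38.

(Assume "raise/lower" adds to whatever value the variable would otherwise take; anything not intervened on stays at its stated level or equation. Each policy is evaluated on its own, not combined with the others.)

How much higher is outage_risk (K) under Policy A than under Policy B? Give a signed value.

60

Policy A (N − 20, Q + 42):
  N = 36 − 20 = 16
  K = 52 − 5·16 = -28
Policy B (N − 8, Y + 38):
  N = 36 − 8 = 28
  K = 52 − 5·28 = -88
K: -28 − (-88) = 60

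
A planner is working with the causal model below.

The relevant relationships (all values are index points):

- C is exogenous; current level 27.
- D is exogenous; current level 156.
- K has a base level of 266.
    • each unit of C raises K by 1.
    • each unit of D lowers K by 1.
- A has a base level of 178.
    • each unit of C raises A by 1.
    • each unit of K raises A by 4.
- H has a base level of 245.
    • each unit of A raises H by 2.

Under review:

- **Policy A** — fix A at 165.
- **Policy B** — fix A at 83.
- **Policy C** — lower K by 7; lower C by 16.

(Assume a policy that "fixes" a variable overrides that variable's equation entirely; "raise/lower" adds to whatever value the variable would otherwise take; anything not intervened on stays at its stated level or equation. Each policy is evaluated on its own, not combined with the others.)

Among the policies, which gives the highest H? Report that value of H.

Policy A (A := 165):
  C = 27
  D = 156
  K = 266 + 27 − 156 = 137
  A = 165
  H = 245 + 2·165 = 575
Policy B (A := 83):
  C = 27
  D = 156
  K = 266 + 27 − 156 = 137
  A = 83
  H = 245 + 2·83 = 411
Policy C (K − 7, C − 16):
  C = 27 − 16 = 11
  D = 156
  K = 266 + 11 − 156 (−7 from intervention) = 114
  A = 178 + 11 + 4·114 = 645
  H = 245 + 2·645 = 1535
Comparing — Policy A: H=575, Policy B: H=411, Policy C: H=1535. Highest is 1535 (Policy C).

1535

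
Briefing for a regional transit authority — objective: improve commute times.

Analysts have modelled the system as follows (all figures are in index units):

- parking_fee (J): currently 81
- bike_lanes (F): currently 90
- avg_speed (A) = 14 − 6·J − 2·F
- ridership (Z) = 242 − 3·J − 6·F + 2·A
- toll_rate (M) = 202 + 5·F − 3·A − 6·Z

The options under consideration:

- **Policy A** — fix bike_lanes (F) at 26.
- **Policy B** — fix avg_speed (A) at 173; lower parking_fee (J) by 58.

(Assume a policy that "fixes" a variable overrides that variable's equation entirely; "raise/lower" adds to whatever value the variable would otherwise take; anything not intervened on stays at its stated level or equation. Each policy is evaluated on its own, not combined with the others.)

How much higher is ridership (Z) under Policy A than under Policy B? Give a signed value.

-1184

Policy A (F := 26):
  J = 81
  F = 26
  A = 14 − 6·81 − 2·26 = -524
  Z = 242 − 3·81 − 6·26 + 2·(-524) = -1205
Policy B (A := 173, J − 58):
  J = 81 − 58 = 23
  F = 90
  A = 173
  Z = 242 − 3·23 − 6·90 + 2·173 = -21
Z: -1205 − (-21) = -1184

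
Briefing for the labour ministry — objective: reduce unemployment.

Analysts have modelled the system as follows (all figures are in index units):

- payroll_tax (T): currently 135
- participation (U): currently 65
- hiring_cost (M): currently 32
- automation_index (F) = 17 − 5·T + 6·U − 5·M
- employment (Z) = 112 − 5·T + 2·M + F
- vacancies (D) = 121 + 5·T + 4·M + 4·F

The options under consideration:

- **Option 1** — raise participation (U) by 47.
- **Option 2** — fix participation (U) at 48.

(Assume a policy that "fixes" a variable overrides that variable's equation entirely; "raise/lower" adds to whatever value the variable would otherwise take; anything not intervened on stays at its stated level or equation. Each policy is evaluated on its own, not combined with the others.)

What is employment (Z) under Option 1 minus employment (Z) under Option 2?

384

Option 1 (U + 47):
  T = 135
  U = 65 + 47 = 112
  M = 32
  F = 17 − 5·135 + 6·112 − 5·32 = -146
  Z = 112 − 5·135 + 2·32 + (-146) = -645
Option 2 (U := 48):
  T = 135
  U = 48
  M = 32
  F = 17 − 5·135 + 6·48 − 5·32 = -530
  Z = 112 − 5·135 + 2·32 + (-530) = -1029
Z: -645 − (-1029) = 384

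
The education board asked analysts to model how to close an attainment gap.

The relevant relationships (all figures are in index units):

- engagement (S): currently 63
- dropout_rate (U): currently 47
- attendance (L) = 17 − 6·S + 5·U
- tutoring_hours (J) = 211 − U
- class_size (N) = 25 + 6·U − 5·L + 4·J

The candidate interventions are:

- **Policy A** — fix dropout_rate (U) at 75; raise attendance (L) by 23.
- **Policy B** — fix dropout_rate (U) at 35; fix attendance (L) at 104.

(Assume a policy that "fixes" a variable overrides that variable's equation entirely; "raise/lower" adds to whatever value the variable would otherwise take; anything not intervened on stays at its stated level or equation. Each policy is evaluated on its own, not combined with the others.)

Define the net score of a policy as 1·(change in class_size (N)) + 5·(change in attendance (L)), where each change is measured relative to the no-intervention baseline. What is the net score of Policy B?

-24

Baseline:
  S = 63
  U = 47
  L = 17 − 6·63 + 5·47 = -126
  J = 211 − 47 = 164
  N = 25 + 6·47 − 5·(-126) + 4·164 = 1593
Policy B (U := 35, L := 104):
  S = 63
  U = 35
  L = 104
  J = 211 − 35 = 176
  N = 25 + 6·35 − 5·104 + 4·176 = 419
ΔN = 419 − 1593 = -1174; ΔL = 104 − (-126) = 230
Score = 1·(-1174) + 5·230 = -24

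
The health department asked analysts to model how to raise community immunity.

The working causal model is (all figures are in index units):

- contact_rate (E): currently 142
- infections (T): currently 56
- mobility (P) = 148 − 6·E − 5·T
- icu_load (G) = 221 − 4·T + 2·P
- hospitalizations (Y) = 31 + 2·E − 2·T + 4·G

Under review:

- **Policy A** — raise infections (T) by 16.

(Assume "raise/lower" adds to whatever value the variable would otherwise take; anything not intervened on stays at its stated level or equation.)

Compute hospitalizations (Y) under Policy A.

Policy A (T + 16):
  E = 142
  T = 56 + 16 = 72
  P = 148 − 6·142 − 5·72 = -1064
  G = 221 − 4·72 + 2·(-1064) = -2195
  Y = 31 + 2·142 − 2·72 + 4·(-2195) = -8609

-8609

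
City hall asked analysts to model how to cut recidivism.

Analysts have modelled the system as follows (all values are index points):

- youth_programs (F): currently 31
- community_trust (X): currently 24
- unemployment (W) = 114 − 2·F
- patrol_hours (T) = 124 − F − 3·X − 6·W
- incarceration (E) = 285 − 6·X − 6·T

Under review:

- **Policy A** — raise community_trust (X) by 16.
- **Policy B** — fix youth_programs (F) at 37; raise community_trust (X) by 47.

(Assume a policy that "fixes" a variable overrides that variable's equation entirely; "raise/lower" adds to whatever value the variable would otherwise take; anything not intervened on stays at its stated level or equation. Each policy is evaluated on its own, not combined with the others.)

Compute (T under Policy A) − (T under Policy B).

27

Policy A (X + 16):
  F = 31
  X = 24 + 16 = 40
  W = 114 − 2·31 = 52
  T = 124 − 31 − 3·40 − 6·52 = -339
Policy B (F := 37, X + 47):
  F = 37
  X = 24 + 47 = 71
  W = 114 − 2·37 = 40
  T = 124 − 37 − 3·71 − 6·40 = -366
T: -339 − (-366) = 27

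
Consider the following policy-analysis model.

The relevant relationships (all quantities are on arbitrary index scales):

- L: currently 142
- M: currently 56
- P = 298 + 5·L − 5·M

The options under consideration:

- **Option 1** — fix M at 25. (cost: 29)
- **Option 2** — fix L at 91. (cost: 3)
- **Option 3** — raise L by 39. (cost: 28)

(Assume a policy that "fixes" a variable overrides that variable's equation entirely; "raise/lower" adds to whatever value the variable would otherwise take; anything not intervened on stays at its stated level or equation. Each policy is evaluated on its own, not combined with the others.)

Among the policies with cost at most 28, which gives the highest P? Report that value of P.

Option 2 (L := 91):
  L = 91
  M = 56
  P = 298 + 5·91 − 5·56 = 473
Option 3 (L + 39):
  L = 142 + 39 = 181
  M = 56
  P = 298 + 5·181 − 5·56 = 923
Comparing — Option 2: P=473, Option 3: P=923. Highest is 923 (Option 3).

923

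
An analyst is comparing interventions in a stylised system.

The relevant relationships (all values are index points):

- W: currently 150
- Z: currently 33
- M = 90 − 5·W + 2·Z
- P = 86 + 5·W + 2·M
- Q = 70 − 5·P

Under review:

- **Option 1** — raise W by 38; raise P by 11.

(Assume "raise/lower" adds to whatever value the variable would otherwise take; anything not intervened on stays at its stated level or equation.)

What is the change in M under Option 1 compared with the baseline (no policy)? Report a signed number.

-190

Baseline:
  W = 150
  Z = 33
  M = 90 − 5·150 + 2·33 = -594
Option 1 (W + 38, P + 11):
  W = 150 + 38 = 188
  Z = 33
  M = 90 − 5·188 + 2·33 = -784
Change in M: -784 − (-594) = -190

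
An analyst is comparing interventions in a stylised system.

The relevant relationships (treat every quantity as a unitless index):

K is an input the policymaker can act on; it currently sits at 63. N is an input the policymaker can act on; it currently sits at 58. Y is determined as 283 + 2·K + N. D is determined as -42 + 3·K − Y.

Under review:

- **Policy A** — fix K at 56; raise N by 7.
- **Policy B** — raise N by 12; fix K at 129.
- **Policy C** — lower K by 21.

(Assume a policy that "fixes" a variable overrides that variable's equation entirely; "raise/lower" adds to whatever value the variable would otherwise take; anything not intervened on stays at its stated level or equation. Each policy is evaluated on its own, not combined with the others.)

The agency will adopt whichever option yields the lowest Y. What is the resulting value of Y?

425

Policy A (K := 56, N + 7):
  K = 56
  N = 58 + 7 = 65
  Y = 283 + 2·56 + 65 = 460
Policy B (N + 12, K := 129):
  K = 129
  N = 58 + 12 = 70
  Y = 283 + 2·129 + 70 = 611
Policy C (K − 21):
  K = 63 − 21 = 42
  N = 58
  Y = 283 + 2·42 + 58 = 425
Comparing — Policy A: Y=460, Policy B: Y=611, Policy C: Y=425. Lowest is 425 (Policy C).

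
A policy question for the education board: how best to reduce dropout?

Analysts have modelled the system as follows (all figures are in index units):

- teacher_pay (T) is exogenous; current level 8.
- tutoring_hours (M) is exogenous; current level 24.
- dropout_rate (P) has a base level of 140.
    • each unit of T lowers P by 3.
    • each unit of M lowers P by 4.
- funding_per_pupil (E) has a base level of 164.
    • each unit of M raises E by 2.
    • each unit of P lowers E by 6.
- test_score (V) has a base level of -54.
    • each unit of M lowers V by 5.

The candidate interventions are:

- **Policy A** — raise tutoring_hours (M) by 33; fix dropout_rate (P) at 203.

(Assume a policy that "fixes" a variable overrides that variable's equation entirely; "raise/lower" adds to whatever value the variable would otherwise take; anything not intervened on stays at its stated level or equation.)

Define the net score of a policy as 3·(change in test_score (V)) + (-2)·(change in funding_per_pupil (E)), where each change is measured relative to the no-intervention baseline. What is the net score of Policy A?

Baseline:
  T = 8
  M = 24
  P = 140 − 3·8 − 4·24 = 20
  E = 164 + 2·24 − 6·20 = 92
  V = -54 − 5·24 = -174
Policy A (M + 33, P := 203):
  T = 8
  M = 24 + 33 = 57
  P = 203
  E = 164 + 2·57 − 6·203 = -940
  V = -54 − 5·57 = -339
ΔV = -339 − (-174) = -165; ΔE = -940 − 92 = -1032
Score = 3·(-165) + (-2)·(-1032) = 1569

1569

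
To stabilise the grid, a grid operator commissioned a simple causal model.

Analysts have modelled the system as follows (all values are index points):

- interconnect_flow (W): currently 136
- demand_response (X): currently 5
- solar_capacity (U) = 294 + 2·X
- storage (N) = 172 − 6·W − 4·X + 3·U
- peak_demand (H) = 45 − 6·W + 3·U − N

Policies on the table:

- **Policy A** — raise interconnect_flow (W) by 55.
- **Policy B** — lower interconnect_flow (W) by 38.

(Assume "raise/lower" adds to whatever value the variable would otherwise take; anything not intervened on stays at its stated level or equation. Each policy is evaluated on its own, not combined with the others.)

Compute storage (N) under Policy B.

Policy B (W − 38):
  W = 136 − 38 = 98
  X = 5
  U = 294 + 2·5 = 304
  N = 172 − 6·98 − 4·5 + 3·304 = 476

476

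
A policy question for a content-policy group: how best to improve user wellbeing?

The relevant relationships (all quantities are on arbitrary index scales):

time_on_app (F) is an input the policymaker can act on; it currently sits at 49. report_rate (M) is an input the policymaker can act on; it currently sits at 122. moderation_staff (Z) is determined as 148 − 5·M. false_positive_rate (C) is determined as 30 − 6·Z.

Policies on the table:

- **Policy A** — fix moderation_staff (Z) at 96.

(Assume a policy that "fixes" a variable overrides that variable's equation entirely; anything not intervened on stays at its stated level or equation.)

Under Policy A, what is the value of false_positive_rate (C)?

-546

Policy A (Z := 96):
  M = 122
  Z = 96
  C = 30 − 6·96 = -546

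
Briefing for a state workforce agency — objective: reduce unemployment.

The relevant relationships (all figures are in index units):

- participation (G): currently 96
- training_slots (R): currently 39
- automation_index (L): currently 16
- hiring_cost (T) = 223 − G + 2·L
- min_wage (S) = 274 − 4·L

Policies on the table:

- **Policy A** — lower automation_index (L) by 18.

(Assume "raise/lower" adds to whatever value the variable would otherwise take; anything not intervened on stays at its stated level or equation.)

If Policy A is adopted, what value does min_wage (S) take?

282

Policy A (L − 18):
  L = 16 − 18 = -2
  S = 274 − 4·(-2) = 282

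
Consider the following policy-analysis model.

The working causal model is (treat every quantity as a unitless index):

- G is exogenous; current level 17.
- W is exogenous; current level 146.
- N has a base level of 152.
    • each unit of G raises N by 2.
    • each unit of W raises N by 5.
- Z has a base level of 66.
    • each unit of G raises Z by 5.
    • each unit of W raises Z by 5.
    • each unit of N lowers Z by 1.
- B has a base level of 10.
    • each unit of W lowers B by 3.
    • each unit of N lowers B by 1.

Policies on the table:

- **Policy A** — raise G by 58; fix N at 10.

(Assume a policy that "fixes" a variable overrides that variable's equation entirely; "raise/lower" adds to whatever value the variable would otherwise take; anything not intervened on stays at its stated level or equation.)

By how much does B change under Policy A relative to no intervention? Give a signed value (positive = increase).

906

Baseline:
  G = 17
  W = 146
  N = 152 + 2·17 + 5·146 = 916
  B = 10 − 3·146 − 916 = -1344
Policy A (G + 58, N := 10):
  G = 17 + 58 = 75
  W = 146
  N = 10
  B = 10 − 3·146 − 10 = -438
Change in B: -438 − (-1344) = 906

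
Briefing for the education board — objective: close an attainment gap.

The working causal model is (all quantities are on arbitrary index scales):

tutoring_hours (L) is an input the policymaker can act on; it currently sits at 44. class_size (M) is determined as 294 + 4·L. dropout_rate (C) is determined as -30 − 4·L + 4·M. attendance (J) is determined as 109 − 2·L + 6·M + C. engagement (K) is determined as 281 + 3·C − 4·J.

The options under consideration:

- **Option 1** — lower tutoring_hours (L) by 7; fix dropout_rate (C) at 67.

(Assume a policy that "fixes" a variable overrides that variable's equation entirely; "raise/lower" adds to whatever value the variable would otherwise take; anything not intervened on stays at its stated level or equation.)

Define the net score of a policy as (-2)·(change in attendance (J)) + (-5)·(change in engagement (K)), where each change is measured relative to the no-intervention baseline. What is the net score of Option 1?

-7593

Baseline:
  L = 44
  M = 294 + 4·44 = 470
  C = -30 − 4·44 + 4·470 = 1674
  J = 109 − 2·44 + 6·470 + 1674 = 4515
  K = 281 + 3·1674 − 4·4515 = -12757
Option 1 (L − 7, C := 67):
  L = 44 − 7 = 37
  M = 294 + 4·37 = 442
  C = 67
  J = 109 − 2·37 + 6·442 + 67 = 2754
  K = 281 + 3·67 − 4·2754 = -10534
ΔJ = 2754 − 4515 = -1761; ΔK = -10534 − (-12757) = 2223
Score = (-2)·(-1761) + (-5)·2223 = -7593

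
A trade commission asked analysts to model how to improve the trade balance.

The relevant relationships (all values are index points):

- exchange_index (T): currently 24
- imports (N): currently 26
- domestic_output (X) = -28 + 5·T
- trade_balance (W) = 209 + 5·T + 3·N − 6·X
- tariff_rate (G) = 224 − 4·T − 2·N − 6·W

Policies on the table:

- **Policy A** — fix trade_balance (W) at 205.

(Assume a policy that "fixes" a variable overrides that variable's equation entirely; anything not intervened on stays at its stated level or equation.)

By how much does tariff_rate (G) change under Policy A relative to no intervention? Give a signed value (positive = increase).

-2100

Baseline:
  T = 24
  N = 26
  X = -28 + 5·24 = 92
  W = 209 + 5·24 + 3·26 − 6·92 = -145
  G = 224 − 4·24 − 2·26 − 6·(-145) = 946
Policy A (W := 205):
  T = 24
  N = 26
  X = -28 + 5·24 = 92
  W = 205
  G = 224 − 4·24 − 2·26 − 6·205 = -1154
Change in G: -1154 − 946 = -2100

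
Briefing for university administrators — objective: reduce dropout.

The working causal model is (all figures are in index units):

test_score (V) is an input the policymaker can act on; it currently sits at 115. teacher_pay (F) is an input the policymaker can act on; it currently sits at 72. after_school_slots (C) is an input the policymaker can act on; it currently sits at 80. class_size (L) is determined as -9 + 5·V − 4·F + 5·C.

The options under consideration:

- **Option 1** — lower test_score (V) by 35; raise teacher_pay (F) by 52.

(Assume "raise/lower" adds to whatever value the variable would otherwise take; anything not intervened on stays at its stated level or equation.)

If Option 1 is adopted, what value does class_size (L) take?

295

Option 1 (V − 35, F + 52):
  V = 115 − 35 = 80
  F = 72 + 52 = 124
  C = 80
  L = -9 + 5·80 − 4·124 + 5·80 = 295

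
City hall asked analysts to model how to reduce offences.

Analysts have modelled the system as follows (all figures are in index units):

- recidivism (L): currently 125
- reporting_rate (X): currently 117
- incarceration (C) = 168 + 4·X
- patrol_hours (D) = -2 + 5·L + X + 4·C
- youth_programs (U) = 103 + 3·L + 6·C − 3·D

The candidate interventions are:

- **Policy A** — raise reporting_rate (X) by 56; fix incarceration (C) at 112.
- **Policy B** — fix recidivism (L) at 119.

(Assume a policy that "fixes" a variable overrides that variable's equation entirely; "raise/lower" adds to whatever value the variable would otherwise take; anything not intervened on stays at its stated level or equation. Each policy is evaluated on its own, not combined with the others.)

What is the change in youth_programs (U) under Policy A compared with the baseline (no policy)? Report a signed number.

2976

Baseline:
  L = 125
  X = 117
  C = 168 + 4·117 = 636
  D = -2 + 5·125 + 117 + 4·636 = 3284
  U = 103 + 3·125 + 6·636 − 3·3284 = -5558
Policy A (X + 56, C := 112):
  L = 125
  X = 117 + 56 = 173
  C = 112
  D = -2 + 5·125 + 173 + 4·112 = 1244
  U = 103 + 3·125 + 6·112 − 3·1244 = -2582
Change in U: -2582 − (-5558) = 2976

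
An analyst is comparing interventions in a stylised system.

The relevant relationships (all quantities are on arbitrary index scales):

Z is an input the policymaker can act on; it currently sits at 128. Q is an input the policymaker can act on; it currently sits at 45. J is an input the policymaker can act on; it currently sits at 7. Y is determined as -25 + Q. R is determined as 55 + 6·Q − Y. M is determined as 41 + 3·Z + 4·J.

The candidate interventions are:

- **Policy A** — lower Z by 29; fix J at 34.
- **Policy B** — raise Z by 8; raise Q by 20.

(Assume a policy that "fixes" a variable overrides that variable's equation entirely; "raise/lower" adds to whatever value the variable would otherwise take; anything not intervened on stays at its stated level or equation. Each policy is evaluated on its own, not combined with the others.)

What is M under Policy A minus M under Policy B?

Policy A (Z − 29, J := 34):
  Z = 128 − 29 = 99
  J = 34
  M = 41 + 3·99 + 4·34 = 474
Policy B (Z + 8, Q + 20):
  Z = 128 + 8 = 136
  J = 7
  M = 41 + 3·136 + 4·7 = 477
M: 474 − 477 = -3

-3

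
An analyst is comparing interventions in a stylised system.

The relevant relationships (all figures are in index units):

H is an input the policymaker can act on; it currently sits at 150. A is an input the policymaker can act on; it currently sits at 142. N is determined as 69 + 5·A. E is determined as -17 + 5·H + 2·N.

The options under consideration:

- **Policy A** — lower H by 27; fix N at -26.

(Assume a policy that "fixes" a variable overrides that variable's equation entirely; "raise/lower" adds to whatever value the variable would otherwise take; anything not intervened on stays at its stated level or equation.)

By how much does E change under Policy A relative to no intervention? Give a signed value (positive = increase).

-1745

Baseline:
  H = 150
  A = 142
  N = 69 + 5·142 = 779
  E = -17 + 5·150 + 2·779 = 2291
Policy A (H − 27, N := -26):
  H = 150 − 27 = 123
  A = 142
  N = -26
  E = -17 + 5·123 + 2·(-26) = 546
Change in E: 546 − 2291 = -1745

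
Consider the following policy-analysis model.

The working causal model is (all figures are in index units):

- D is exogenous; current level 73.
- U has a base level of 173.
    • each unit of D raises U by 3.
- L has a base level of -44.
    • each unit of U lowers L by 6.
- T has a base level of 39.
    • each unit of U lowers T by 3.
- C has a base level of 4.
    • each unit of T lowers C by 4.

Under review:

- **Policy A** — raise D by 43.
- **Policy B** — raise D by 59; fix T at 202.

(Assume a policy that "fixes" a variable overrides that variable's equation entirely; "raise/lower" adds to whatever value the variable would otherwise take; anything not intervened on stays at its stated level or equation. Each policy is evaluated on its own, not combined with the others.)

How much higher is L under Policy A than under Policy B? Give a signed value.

288

Policy A (D + 43):
  D = 73 + 43 = 116
  U = 173 + 3·116 = 521
  L = -44 − 6·521 = -3170
Policy B (D + 59, T := 202):
  D = 73 + 59 = 132
  U = 173 + 3·132 = 569
  L = -44 − 6·569 = -3458
L: -3170 − (-3458) = 288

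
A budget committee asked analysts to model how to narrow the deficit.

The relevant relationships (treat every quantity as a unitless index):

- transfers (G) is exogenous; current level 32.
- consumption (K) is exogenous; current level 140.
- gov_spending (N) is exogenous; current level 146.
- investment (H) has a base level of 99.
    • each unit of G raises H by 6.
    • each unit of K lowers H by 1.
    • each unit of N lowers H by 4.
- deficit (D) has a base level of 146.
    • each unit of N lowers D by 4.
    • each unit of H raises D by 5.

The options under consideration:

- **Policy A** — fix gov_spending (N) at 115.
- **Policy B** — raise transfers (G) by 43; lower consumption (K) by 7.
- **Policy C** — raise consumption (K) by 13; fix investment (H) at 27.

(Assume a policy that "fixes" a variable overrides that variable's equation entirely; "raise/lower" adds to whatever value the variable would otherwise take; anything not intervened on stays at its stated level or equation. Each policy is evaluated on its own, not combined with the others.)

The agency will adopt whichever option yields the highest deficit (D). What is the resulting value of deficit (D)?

-303

Policy A (N := 115):
  G = 32
  K = 140
  N = 115
  H = 99 + 6·32 − 140 − 4·115 = -309
  D = 146 − 4·115 + 5·(-309) = -1859
Policy B (G + 43, K − 7):
  G = 32 + 43 = 75
  K = 140 − 7 = 133
  N = 146
  H = 99 + 6·75 − 133 − 4·146 = -168
  D = 146 − 4·146 + 5·(-168) = -1278
Policy C (K + 13, H := 27):
  G = 32
  K = 140 + 13 = 153
  N = 146
  H = 27
  D = 146 − 4·146 + 5·27 = -303
Comparing — Policy A: D=-1859, Policy B: D=-1278, Policy C: D=-303. Highest is -303 (Policy C).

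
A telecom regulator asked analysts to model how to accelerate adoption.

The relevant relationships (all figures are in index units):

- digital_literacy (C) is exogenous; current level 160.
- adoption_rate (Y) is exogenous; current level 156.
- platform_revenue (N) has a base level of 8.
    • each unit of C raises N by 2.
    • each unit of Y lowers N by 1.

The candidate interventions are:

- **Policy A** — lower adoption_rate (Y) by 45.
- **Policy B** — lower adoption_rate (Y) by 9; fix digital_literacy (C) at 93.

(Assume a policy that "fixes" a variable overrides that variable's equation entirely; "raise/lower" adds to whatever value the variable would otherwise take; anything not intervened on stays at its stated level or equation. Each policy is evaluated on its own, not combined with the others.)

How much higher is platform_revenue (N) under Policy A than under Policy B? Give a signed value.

170

Policy A (Y − 45):
  C = 160
  Y = 156 − 45 = 111
  N = 8 + 2·160 − 111 = 217
Policy B (Y − 9, C := 93):
  C = 93
  Y = 156 − 9 = 147
  N = 8 + 2·93 − 147 = 47
N: 217 − 47 = 170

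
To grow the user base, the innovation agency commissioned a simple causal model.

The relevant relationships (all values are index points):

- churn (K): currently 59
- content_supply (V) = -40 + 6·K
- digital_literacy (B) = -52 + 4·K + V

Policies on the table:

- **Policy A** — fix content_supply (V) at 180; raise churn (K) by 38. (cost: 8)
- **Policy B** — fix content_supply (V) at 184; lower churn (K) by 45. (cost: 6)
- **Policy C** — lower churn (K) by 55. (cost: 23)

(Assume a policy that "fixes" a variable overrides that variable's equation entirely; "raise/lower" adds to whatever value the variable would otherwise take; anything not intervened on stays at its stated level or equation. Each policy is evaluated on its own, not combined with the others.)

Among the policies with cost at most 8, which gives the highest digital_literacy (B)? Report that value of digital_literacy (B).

Policy A (V := 180, K + 38):
  K = 59 + 38 = 97
  V = 180
  B = -52 + 4·97 + 180 = 516
Policy B (V := 184, K − 45):
  K = 59 − 45 = 14
  V = 184
  B = -52 + 4·14 + 184 = 188
Comparing — Policy A: B=516, Policy B: B=188. Highest is 516 (Policy A).

516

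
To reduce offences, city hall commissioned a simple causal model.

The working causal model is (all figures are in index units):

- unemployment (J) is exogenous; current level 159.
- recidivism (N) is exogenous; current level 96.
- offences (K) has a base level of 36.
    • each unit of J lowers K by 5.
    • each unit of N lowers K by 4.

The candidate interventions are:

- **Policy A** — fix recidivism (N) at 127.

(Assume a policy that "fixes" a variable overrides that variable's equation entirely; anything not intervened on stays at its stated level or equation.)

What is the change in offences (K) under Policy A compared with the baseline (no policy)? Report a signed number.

Baseline:
  J = 159
  N = 96
  K = 36 − 5·159 − 4·96 = -1143
Policy A (N := 127):
  J = 159
  N = 127
  K = 36 − 5·159 − 4·127 = -1267
Change in K: -1267 − (-1143) = -124

-124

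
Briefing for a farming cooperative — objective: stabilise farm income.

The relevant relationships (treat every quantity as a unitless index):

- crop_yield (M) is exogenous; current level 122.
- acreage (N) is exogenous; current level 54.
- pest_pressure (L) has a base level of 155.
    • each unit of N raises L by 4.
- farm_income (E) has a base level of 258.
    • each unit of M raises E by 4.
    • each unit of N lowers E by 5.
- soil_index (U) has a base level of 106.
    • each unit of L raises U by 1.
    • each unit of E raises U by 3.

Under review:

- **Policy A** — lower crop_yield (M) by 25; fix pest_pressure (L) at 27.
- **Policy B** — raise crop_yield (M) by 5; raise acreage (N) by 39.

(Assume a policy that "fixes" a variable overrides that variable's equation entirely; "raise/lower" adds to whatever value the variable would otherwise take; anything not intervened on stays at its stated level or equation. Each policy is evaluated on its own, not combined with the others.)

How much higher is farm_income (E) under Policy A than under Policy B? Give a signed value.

Policy A (M − 25, L := 27):
  M = 122 − 25 = 97
  N = 54
  E = 258 + 4·97 − 5·54 = 376
Policy B (M + 5, N + 39):
  M = 122 + 5 = 127
  N = 54 + 39 = 93
  E = 258 + 4·127 − 5·93 = 301
E: 376 − 301 = 75

75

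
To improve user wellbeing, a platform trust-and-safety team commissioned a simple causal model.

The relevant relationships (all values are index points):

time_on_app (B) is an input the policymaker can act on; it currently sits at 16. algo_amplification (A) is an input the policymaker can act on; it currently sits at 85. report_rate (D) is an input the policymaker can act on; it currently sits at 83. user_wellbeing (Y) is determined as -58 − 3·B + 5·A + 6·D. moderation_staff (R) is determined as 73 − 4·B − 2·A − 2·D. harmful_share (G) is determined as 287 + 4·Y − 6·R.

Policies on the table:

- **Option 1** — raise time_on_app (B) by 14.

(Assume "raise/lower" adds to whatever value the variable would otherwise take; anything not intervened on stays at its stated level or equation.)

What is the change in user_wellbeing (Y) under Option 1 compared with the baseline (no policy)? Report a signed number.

-42

Baseline:
  B = 16
  A = 85
  D = 83
  Y = -58 − 3·16 + 5·85 + 6·83 = 817
Option 1 (B + 14):
  B = 16 + 14 = 30
  A = 85
  D = 83
  Y = -58 − 3·30 + 5·85 + 6·83 = 775
Change in Y: 775 − 817 = -42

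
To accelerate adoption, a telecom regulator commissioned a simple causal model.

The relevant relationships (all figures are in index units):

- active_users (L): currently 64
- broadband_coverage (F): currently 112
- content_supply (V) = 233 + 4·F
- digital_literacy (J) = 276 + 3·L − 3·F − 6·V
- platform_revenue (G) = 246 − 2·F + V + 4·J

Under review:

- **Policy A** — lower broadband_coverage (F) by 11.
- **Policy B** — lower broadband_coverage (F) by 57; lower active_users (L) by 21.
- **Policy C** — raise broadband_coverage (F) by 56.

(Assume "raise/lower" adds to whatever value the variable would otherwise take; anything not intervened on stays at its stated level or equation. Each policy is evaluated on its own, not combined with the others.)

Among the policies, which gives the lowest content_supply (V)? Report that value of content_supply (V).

Policy A (F − 11):
  F = 112 − 11 = 101
  V = 233 + 4·101 = 637
Policy B (F − 57, L − 21):
  F = 112 − 57 = 55
  V = 233 + 4·55 = 453
Policy C (F + 56):
  F = 112 + 56 = 168
  V = 233 + 4·168 = 905
Comparing — Policy A: V=637, Policy B: V=453, Policy C: V=905. Lowest is 453 (Policy B).

453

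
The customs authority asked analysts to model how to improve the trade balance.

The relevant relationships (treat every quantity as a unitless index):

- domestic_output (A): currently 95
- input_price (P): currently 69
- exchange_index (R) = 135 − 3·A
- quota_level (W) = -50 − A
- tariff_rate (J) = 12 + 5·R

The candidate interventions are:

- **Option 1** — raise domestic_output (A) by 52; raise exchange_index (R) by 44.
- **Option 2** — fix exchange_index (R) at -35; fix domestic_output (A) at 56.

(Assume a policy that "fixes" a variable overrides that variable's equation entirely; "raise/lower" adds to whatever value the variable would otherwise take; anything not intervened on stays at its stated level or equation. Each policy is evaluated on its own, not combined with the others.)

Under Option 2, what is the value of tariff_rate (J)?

Option 2 (R := -35, A := 56):
  A = 56
  R = -35
  J = 12 + 5·(-35) = -163

-163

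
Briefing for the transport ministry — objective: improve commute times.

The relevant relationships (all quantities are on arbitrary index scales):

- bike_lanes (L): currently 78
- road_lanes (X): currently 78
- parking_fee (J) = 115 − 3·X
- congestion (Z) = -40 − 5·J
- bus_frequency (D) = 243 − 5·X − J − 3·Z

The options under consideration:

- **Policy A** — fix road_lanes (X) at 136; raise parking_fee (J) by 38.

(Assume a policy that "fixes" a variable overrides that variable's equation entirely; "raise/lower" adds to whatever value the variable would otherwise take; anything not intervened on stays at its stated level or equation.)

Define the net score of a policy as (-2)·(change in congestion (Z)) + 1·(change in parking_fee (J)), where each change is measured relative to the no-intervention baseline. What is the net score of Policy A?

-1496

Baseline:
  X = 78
  J = 115 − 3·78 = -119
  Z = -40 − 5·(-119) = 555
Policy A (X := 136, J + 38):
  X = 136
  J = 115 − 3·136 (+38 from intervention) = -255
  Z = -40 − 5·(-255) = 1235
ΔZ = 1235 − 555 = 680; ΔJ = -255 − (-119) = -136
Score = (-2)·680 + 1·(-136) = -1496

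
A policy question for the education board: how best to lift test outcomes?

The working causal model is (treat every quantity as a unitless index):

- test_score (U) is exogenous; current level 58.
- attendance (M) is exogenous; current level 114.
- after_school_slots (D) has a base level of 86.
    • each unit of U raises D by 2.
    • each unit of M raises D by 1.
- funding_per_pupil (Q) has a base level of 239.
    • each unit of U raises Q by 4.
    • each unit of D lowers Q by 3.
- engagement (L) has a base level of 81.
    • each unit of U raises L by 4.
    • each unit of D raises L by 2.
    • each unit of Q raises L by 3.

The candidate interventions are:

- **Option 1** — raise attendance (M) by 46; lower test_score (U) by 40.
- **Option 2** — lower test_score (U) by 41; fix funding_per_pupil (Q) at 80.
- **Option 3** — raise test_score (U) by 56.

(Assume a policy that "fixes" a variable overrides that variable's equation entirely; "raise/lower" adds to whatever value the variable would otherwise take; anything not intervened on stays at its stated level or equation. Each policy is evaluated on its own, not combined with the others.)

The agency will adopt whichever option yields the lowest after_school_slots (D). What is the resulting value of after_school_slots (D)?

Option 1 (M + 46, U − 40):
  U = 58 − 40 = 18
  M = 114 + 46 = 160
  D = 86 + 2·18 + 160 = 282
Option 2 (U − 41, Q := 80):
  U = 58 − 41 = 17
  M = 114
  D = 86 + 2·17 + 114 = 234
Option 3 (U + 56):
  U = 58 + 56 = 114
  M = 114
  D = 86 + 2·114 + 114 = 428
Comparing — Option 1: D=282, Option 2: D=234, Option 3: D=428. Lowest is 234 (Option 2).

234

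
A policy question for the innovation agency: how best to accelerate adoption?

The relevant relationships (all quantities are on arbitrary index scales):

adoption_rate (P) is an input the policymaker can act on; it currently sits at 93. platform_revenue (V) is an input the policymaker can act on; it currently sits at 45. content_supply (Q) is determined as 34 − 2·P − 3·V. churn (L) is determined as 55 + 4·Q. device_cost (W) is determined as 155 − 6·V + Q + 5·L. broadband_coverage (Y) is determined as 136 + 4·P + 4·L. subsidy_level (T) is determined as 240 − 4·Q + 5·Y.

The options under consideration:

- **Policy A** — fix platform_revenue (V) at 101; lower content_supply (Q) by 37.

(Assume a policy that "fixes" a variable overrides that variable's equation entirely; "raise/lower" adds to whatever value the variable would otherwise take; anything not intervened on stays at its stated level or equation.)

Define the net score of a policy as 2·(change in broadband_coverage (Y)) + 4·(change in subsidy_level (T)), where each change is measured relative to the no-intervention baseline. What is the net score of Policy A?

-68880

Baseline:
  P = 93
  V = 45
  Q = 34 − 2·93 − 3·45 = -287
  L = 55 + 4·(-287) = -1093
  Y = 136 + 4·93 + 4·(-1093) = -3864
  T = 240 − 4·(-287) + 5·(-3864) = -17932
Policy A (V := 101, Q − 37):
  P = 93
  V = 101
  Q = 34 − 2·93 − 3·101 (−37 from intervention) = -492
  L = 55 + 4·(-492) = -1913
  Y = 136 + 4·93 + 4·(-1913) = -7144
  T = 240 − 4·(-492) + 5·(-7144) = -33512
ΔY = -7144 − (-3864) = -3280; ΔT = -33512 − (-17932) = -15580
Score = 2·(-3280) + 4·(-15580) = -68880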